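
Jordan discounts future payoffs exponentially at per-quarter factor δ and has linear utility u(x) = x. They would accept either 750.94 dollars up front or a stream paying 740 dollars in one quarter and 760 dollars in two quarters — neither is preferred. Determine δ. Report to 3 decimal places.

Equating present values: 750.94 = 740δ + 760δ².
Rearranged: 760δ² + 740δ − 750.94 = 0.
The positive root is δ = [−740 + √(740² + 4·760·750.94)] / (2·760) = (−740 + 1682.396)/1520 ≈ 0.620.

δ ≈ 0.620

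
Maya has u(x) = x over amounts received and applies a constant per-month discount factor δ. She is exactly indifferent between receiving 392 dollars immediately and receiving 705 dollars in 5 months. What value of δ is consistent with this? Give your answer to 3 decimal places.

δ ≈ 0.889

Equating discounted utilities: u(392) = δ^5·u(705) ⇒ δ^5 = u(392)/u(705).
With u(x) = x: δ^5 = 392/705 = 0.55603.
Hence δ = (0.55603)^(1/5) = 0.88924.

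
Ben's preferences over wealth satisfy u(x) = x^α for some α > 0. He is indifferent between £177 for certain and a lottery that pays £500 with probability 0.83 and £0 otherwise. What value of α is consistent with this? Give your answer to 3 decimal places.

Since u(0) = 0, the lottery's EU is 0.83·500^α.
Setting u(177) equal to that: 177^α = 0.83·500^α ⇒ (177/500)^α = 0.83.
Take logs: α = ln 0.83 / ln(177/500) ≈ 0.17943.

α ≈ 0.179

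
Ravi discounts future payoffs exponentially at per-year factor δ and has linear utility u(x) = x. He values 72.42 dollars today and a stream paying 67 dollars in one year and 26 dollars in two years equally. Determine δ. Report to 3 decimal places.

Present value of the stream is 67·δ + 26·δ². Indifference gives 67δ + 26δ² = 72.42.
That is, 26δ² + 67δ − 72.42 = 0, a quadratic in δ.
δ = (−67 + √(67² + 4·26·72.42)) / (2·26) = (−67 + √12020.68) / 52 ≈ 0.820.

δ ≈ 0.820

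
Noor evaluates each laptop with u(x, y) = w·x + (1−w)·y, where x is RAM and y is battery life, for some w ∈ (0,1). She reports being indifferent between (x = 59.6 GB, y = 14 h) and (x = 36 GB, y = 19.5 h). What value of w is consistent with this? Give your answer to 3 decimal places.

Indifference: w·59.6 + (1−w)·14 = w·36 + (1−w)·19.5.
w·(59.6−36) = (1−w)·(19.5−14), i.e. w·23.6 = (1−w)·5.5.
So w/(1−w) = 5.5/23.6 = 0.2331, giving w = 5.5/(23.6+5.5) = 0.189.

w = 0.189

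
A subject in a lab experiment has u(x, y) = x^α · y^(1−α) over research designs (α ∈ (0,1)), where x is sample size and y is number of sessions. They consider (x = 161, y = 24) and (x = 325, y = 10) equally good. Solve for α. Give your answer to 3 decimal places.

Indifference: 161^α · 24^(1−α) = 325^α · 10^(1−α).
Taking logs: α·ln 161 + (1−α)·ln 24 = α·ln 325 + (1−α)·ln 10, i.e. α·-0.702421 = (1−α)·-0.875469.
Thus α·(-1.577890) = -0.875469, so α = -0.875469/-1.577890 ≈ 0.555.

α ≈ 0.555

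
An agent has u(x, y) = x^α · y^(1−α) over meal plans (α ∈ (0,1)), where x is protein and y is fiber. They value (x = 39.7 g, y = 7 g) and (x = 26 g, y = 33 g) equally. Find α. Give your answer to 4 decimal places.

The Cobb–Douglas utilities coincide, so 39.7^α·7^(1−α) = 26^α·33^(1−α).
Taking logs: α·ln 39.7 + (1−α)·ln 7 = α·ln 26 + (1−α)·ln 33, i.e. α·0.4232546 = (1−α)·1.5505974.
So α/(1−α) = (1.5505974)/(0.4232546) = 3.6635099, and α = 3.6635099/4.6635099 ≈ 0.7856.

α ≈ 0.7856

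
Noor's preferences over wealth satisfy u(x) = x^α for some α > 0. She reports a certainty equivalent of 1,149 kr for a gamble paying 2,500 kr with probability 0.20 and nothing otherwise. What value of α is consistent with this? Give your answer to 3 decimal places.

α ≈ 2.070

Since u(0) = 0, the lottery's EU is 0.20·2500^α.
Setting u(1149) equal to that: 1149^α = 0.20·2500^α ⇒ (1149/2500)^α = 0.20.
Take logs: α = ln 0.20 / ln(1149/2500) ≈ 2.07029.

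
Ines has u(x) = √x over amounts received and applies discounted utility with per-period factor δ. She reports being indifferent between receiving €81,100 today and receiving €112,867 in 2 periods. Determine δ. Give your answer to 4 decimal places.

Equating discounted utilities: u(81100) = δ^2·u(112867) ⇒ δ^2 = u(81100)/u(112867).
Since u(x) = √x, δ^2 = √(81100/112867) = 0.84767.
Taking the square root: δ = 0.84767^(1/2) ≈ 0.9207.

δ ≈ 0.9207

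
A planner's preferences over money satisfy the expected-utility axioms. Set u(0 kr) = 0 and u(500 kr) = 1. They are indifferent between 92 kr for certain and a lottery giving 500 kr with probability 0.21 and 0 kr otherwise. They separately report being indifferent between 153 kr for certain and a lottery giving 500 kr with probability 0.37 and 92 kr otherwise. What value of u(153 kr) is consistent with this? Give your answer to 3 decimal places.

From the first indifference, u(92 kr) = 0.21·u(500 kr) + 0.79·u(0 kr) = 0.21·1 + 0.79·0 = 0.21.
Then u(153 kr) = 0.37·u(500 kr) + 0.63·u(92 kr) = 0.37·1.00 + 0.63·0.21 = 0.5023.

0.502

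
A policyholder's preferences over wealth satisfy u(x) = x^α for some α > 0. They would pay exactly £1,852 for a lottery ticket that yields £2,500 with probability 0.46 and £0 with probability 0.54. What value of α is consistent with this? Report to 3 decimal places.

α ≈ 2.588

Since u(0) = 0, the lottery's EU is 0.46·2500^α.
Equating: 1852^α = 0.46·2500^α, i.e. 0.7408^α = 0.46.
Taking logs: α·ln(1852/2500) = ln(0.46), so α = -0.776529 / -0.300025 ≈ 2.588.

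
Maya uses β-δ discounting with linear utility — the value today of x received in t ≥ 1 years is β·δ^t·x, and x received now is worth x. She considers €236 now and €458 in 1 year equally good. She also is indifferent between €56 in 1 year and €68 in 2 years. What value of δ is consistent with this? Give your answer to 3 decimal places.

From the later pair, β·δ^1·56 = β·δ^2·68; dividing through, δ = 56/68 = 0.82353.

δ ≈ 0.824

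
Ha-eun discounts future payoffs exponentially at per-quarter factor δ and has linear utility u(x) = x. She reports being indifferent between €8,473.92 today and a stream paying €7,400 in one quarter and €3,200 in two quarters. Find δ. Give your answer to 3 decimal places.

Present value of the stream is 7400·δ + 3200·δ². Indifference gives 7400δ + 3200δ² = 8473.92.
That is, 3200δ² + 7400δ − 8473.92 = 0, a quadratic in δ.
δ = (−7400 + √(7400² + 4·3200·8473.92)) / (2·3200) = (−7400 + √163226176.00) / 6400 ≈ 0.840.

δ ≈ 0.840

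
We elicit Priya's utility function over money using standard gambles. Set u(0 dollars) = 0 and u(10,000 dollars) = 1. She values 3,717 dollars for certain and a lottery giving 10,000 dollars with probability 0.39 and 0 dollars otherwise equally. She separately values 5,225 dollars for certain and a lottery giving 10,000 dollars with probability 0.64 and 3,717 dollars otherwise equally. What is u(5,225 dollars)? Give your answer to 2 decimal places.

0.78

First, u(3,717 dollars) = 0.39·u(10,000 dollars) + 0.61·u(0 dollars) = 0.39.
Chaining: u(5,225 dollars) = 0.64·1.00 + 0.36·0.39 = 0.7804.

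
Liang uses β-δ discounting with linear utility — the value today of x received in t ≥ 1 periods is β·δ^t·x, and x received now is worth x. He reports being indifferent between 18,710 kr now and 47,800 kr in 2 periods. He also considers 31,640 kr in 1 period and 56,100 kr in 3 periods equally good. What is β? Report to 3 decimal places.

β ≈ 0.694

The second indifference involves only future payoffs, so β cancels: β·δ^1·31640 = β·δ^3·56100, giving δ^2 = 31640/56100 = 0.56399, so δ = 0.75099.
Substituting δ into 18710 = β·δ^2·47800: β = 18710/(26958.859) ≈ 0.694.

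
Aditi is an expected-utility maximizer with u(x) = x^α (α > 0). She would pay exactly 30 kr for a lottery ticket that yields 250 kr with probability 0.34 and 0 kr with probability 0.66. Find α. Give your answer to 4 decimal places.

α ≈ 0.5088

The lottery's expected utility is 0.34·u(250) + 0.66·u(0) = 0.34·250^α (since u(0) = 0 for α > 0).
Setting u(30) equal to that: 30^α = 0.34·250^α ⇒ (30/250)^α = 0.34.
α = ln(0.34) / ln(30/250) = -1.0788097/-2.1202635 ≈ 0.5088.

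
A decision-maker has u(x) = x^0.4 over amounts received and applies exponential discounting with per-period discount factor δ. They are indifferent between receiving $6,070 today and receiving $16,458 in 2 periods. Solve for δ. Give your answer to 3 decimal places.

δ ≈ 0.819

Equating discounted utilities: u(6070) = δ^2·u(16458) ⇒ δ^2 = u(6070)/u(16458).
With u(x) = x^0.4: δ^2 = 6070^0.4/16458^0.4 = (6070/16458)^0.4 = 0.67100.
Taking the square root: δ = 0.67100^(1/2) ≈ 0.819.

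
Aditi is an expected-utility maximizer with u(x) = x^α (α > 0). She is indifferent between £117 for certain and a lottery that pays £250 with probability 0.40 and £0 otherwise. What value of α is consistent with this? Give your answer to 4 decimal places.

EU(lottery) = 0.40·250^α + 0.60·0 = 0.40·250^α.
Indifference: 117^α = 0.40·250^α, so (117/250)^α = 0.40.
Take logs: α = ln 0.40 / ln(117/250) ≈ 1.206778.

α ≈ 1.2068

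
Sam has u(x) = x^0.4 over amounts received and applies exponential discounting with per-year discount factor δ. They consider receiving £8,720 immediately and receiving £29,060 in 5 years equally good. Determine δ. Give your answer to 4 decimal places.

δ ≈ 0.9082

The payoff in 5 years is discounted by δ^5, so u(8720) = δ^5·u(29060) and δ^5 = u(8720)/u(29060).
With u(x) = x^0.4: δ^5 = 8720^0.4/29060^0.4 = (8720/29060)^0.4 = 0.61786.
Taking the 5th root: δ = 0.61786^(1/5) ≈ 0.9082.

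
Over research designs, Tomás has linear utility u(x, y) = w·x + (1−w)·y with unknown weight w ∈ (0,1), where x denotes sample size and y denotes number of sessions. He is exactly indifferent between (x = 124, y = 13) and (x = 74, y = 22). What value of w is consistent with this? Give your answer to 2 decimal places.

u(124,13) = u(74,22) means w·124 + (1−w)·13 = w·74 + (1−w)·22.
Collecting terms: w·50 = (1−w)·9.
Hence w = 9/(50+9) = 9/59 = 0.15.

w = 0.15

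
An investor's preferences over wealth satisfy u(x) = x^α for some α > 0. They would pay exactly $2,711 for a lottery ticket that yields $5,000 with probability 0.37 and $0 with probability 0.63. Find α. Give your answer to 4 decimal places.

α ≈ 1.6243

Since u(0) = 0, the lottery's EU is 0.37·5000^α.
Setting u(2711) equal to that: 2711^α = 0.37·5000^α ⇒ (2711/5000)^α = 0.37.
Taking logs: α·ln(2711/5000) = ln(0.37), so α = -0.9942523 / -0.6121203 ≈ 1.6243.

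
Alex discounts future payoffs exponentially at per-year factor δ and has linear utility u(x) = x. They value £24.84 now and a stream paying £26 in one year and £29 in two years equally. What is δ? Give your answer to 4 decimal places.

δ ≈ 0.5801

The stream is worth 26δ + 29δ² today, so 26δ + 29δ² = 24.84.
Rearranged: 29δ² + 26δ − 24.84 = 0.
δ = (−26 + √(26² + 4·29·24.84)) / (2·29) = (−26 + √3557.44) / 58 ≈ 0.5801.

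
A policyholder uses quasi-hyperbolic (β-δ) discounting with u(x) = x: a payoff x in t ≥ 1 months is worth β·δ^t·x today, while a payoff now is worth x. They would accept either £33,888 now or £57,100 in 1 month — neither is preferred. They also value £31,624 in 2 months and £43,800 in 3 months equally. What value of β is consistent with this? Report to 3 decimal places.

Both payoffs in the second observation are in the future, so β drops out: δ^2·31624 = δ^3·43800 ⇒ δ = 31624/43800 = 0.72201.
Substituting δ into 33888 = β·δ·57100: β = 33888/(41226.721) ≈ 0.822.

β ≈ 0.822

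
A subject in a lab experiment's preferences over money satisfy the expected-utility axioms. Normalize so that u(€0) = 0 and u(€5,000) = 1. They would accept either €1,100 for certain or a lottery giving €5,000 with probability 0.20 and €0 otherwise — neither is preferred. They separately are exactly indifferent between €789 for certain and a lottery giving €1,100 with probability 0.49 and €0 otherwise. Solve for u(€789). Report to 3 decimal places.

From the first indifference, u(€1,100) = 0.20·u(€5,000) + 0.80·u(€0) = 0.20·1 + 0.80·0 = 0.20.
Then u(€789) = 0.49·u(€1,100) + 0.51·u(€0) = 0.49·0.20 + 0.51·0.00 = 0.0980.

0.098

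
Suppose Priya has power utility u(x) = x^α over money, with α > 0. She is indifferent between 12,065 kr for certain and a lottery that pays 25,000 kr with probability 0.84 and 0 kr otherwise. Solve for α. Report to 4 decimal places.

EU(lottery) = 0.84·25000^α + 0.16·0 = 0.84·25000^α.
Equating: 12065^α = 0.84·25000^α, i.e. 0.4826^α = 0.84.
Taking logs: α·ln(12065/25000) = ln(0.84), so α = -0.1743534 / -0.7285671 ≈ 0.2393.

α ≈ 0.2393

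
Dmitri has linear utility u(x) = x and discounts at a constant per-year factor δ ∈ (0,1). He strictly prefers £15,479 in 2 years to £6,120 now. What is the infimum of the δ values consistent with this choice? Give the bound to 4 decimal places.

Comparing present values: 6120 < δ^2·15479.
Hence δ^2 > 6120/15479 = 0.39537, and x ↦ x^(1/2) is increasing on (0,∞).
δ > (6120/15479)^(1/2) ≈ 0.6288.

δ > 0.6288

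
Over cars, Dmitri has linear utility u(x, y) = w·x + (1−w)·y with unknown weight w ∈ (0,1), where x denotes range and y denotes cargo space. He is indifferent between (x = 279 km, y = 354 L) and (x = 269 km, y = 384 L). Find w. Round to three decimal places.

w = 0.750

Indifference: w·279 + (1−w)·354 = w·269 + (1−w)·384.
Rearranging, 10·w − 30·(1−w) = 0.
The marginal rate of substitution is 30/10, so w = 30/(10+30) = 0.750.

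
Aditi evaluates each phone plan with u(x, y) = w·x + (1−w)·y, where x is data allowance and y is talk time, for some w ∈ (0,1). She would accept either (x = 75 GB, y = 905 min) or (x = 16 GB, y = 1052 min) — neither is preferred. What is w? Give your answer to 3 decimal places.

Equating utilities: w·75 + (1−w)·905 = w·16 + (1−w)·1052.
Rearranging, 59·w − 147·(1−w) = 0.
So w/(1−w) = 147/59 = 2.4915, giving w = 147/(59+147) = 0.714.

w = 0.714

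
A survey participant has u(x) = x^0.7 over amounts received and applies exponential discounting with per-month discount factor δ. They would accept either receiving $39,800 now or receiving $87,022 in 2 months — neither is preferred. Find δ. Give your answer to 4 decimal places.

The payoff in 2 months is discounted by δ^2, so u(39800) = δ^2·u(87022) and δ^2 = u(39800)/u(87022).
Since u(x) = x^0.7, δ^2 = (39800/87022)^0.7 = 0.45736^0.7 = 0.57833.
So δ = 0.57833^(1/2) ≈ 0.7605.

δ ≈ 0.7605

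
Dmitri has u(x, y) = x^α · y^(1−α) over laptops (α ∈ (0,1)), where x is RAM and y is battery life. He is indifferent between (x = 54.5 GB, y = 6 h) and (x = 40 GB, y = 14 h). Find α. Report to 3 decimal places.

Set the two utilities equal: 54.5^α·6^(1−α) = 40^α·14^(1−α).
Taking logs: α·ln 54.5 + (1−α)·ln 6 = α·ln 40 + (1−α)·ln 14, i.e. α·0.309321 = (1−α)·0.847298.
With A = 0.309321 and B = 0.847298: α·A = (1−α)·B, so α = B/(A+B) = 0.847298/1.156619 ≈ 0.733.

α ≈ 0.733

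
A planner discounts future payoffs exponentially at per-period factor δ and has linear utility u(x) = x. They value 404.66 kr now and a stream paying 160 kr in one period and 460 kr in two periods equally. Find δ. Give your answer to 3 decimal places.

Equating present values: 404.66 = 160δ + 460δ².
So 460δ² + 160δ − 404.66 = 0.
By the quadratic formula (taking the positive root), δ = (−160 + √770174.40) / 920 ≈ 0.780.

δ ≈ 0.780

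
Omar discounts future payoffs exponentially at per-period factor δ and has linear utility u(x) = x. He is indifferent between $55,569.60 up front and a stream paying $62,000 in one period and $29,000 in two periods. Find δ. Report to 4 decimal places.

Equating present values: 55569.60 = 62000δ + 29000δ².
Rearranged: 29000δ² + 62000δ − 55569.60 = 0.
By the quadratic formula (taking the positive root), δ = (−62000 + √10290073600.00) / 58000 ≈ 0.6800.

δ ≈ 0.6800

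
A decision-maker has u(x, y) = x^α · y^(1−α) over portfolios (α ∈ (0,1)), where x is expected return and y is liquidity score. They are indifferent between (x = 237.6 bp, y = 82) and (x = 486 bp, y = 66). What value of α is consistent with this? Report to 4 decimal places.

The Cobb–Douglas utilities coincide, so 237.6^α·82^(1−α) = 486^α·66^(1−α).
Rearrange to (237.6/486)^α = (66/82)^(1−α) and take logs: α·-0.7156200 = (1−α)·-0.2170645.
Thus α·(-0.9326845) = -0.2170645, so α = -0.2170645/-0.9326845 ≈ 0.2327.

α ≈ 0.2327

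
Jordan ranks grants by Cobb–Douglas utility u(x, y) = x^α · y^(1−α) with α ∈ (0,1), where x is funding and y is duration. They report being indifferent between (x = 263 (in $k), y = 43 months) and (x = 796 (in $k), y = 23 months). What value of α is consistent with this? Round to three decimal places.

Set the two utilities equal: 263^α·43^(1−α) = 796^α·23^(1−α).
Rearrange to (263/796)^α = (23/43)^(1−α) and take logs: α·-1.107445 = (1−α)·-0.625706.
With A = -1.107445 and B = -0.625706: α·A = (1−α)·B, so α = B/(A+B) = -0.625706/-1.733151 ≈ 0.361.

α ≈ 0.361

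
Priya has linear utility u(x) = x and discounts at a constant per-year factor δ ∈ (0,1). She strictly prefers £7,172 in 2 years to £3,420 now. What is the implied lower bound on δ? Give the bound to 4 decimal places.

Comparing present values: 3420 < δ^2·7172.
So δ^2 > 3420/7172 = 0.47685; taking the square root of both positive sides preserves the inequality.
δ > (3420/7172)^(1/2) ≈ 0.6905.

δ > 0.6905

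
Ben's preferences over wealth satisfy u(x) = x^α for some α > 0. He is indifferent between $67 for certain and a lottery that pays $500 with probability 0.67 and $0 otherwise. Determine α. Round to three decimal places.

EU(lottery) = 0.67·500^α + 0.33·0 = 0.67·500^α.
Equating: 67^α = 0.67·500^α, i.e. 0.1340^α = 0.67.
Take logs: α = ln 0.67 / ln(67/500) ≈ 0.19925.

α ≈ 0.199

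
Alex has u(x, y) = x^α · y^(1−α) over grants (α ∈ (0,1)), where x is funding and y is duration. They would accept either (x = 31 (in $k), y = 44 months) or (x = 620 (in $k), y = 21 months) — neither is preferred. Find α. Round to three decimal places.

α ≈ 0.198

Set the two utilities equal: 31^α·44^(1−α) = 620^α·21^(1−α).
Taking logs: α·ln 31 + (1−α)·ln 44 = α·ln 620 + (1−α)·ln 21, i.e. α·-2.995732 = (1−α)·-0.739667.
With A = -2.995732 and B = -0.739667: α·A = (1−α)·B, so α = B/(A+B) = -0.739667/-3.735399 ≈ 0.198.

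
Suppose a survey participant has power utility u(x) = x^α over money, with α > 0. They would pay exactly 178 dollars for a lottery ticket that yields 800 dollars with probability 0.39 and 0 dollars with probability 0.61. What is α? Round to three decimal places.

α ≈ 0.627

Since u(0) = 0, the lottery's EU is 0.39·800^α.
Indifference: 178^α = 0.39·800^α, so (178/800)^α = 0.39.
Take logs: α = ln 0.39 / ln(178/800) ≈ 0.62656.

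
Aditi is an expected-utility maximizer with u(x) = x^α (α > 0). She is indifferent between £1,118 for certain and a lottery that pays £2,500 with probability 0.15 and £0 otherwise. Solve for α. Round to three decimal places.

EU(lottery) = 0.15·2500^α + 0.85·0 = 0.15·2500^α.
Equating: 1118^α = 0.15·2500^α, i.e. 0.4472^α = 0.15.
α = ln(0.15) / ln(1118/2500) = -1.897120/-0.804749 ≈ 2.357.

α ≈ 2.357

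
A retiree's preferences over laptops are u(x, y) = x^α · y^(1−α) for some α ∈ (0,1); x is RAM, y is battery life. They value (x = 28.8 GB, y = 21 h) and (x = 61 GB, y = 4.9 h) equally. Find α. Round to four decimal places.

α ≈ 0.6598

Set the two utilities equal: 28.8^α·21^(1−α) = 61^α·4.9^(1−α).
Rearrange to (28.8/61)^α = (4.9/21)^(1−α) and take logs: α·-0.7504985 = (1−α)·-1.4552872.
So α/(1−α) = (-1.4552872)/(-0.7504985) = 1.9390941, and α = 1.9390941/2.9390941 ≈ 0.6598.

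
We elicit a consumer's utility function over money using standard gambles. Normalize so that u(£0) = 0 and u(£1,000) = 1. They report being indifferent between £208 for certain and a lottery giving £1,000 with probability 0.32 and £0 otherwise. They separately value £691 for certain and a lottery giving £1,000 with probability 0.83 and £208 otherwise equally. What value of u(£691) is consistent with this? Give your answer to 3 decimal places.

0.884

From the first indifference, u(£208) = 0.32·u(£1,000) + 0.68·u(£0) = 0.32·1 + 0.68·0 = 0.32.
The second indifference gives u(£691) = 0.83·u(£1,000) + 0.17·u(£208) = 0.83·1.00 + 0.17·0.32 = 0.8844.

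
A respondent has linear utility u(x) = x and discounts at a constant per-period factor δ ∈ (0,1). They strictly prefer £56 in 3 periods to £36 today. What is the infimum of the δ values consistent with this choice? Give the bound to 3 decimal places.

δ > 0.863

Under u(x) = x this choice says 36 < δ^3·56.
Dividing by 56: δ^3 > 0.64286. Both sides are positive, so the cube root keeps the direction.
δ > 0.64286^(1/3) = 0.863.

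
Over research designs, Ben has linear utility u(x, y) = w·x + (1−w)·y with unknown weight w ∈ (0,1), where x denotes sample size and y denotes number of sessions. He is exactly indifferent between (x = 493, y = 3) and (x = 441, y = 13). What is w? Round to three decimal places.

u(493,3) = u(441,13) means w·493 + (1−w)·3 = w·441 + (1−w)·13.
Rearranging, 52·w − 10·(1−w) = 0.
So w/(1−w) = 10/52 = 0.1923, giving w = 10/(52+10) = 0.161.

w = 0.161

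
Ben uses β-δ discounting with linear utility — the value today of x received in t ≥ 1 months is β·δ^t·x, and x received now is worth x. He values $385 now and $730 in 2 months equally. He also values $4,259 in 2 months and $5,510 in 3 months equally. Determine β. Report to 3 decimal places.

β ≈ 0.883

From the later pair, β·δ^2·4259 = β·δ^3·5510; dividing through, δ = 4259/5510 = 0.77296.
Substituting δ into 385 = β·δ^2·730: β = 385/(436.149) ≈ 0.883.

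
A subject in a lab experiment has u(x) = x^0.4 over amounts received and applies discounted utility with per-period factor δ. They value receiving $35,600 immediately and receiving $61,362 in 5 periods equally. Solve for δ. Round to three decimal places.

Equating discounted utilities: u(35600) = δ^5·u(61362) ⇒ δ^5 = u(35600)/u(61362).
Since u(x) = x^0.4, δ^5 = (35600/61362)^0.4 = 0.58016^0.4 = 0.80430.
Taking the 5th root: δ = 0.80430^(1/5) ≈ 0.957.

δ ≈ 0.957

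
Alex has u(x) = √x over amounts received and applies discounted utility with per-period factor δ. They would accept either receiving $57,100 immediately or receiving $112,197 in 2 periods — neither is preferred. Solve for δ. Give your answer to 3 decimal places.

δ ≈ 0.845

Equating discounted utilities: u(57100) = δ^2·u(112197) ⇒ δ^2 = u(57100)/u(112197).
Since u(x) = √x, δ^2 = √(57100/112197) = 0.71339.
Hence δ = (0.71339)^(1/2) = 0.84462.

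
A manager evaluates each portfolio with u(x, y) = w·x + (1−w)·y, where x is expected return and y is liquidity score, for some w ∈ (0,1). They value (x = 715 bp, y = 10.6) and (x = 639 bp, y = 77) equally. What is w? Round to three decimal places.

w = 0.466

Equating utilities: w·715 + (1−w)·10.6 = w·639 + (1−w)·77.
Collecting terms: w·76 = (1−w)·66.4.
Hence w = 66.4/(76+66.4) = 66.4/142.4 = 0.466.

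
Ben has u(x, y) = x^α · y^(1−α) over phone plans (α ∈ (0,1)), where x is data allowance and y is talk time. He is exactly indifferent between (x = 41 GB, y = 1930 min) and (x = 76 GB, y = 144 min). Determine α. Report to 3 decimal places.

α ≈ 0.808

The Cobb–Douglas utilities coincide, so 41^α·1930^(1−α) = 76^α·144^(1−α).
Rearrange to (41/76)^α = (144/1930)^(1−α) and take logs: α·-0.617161 = (1−α)·-2.595462.
With A = -0.617161 and B = -2.595462: α·A = (1−α)·B, so α = B/(A+B) = -2.595462/-3.212623 ≈ 0.808.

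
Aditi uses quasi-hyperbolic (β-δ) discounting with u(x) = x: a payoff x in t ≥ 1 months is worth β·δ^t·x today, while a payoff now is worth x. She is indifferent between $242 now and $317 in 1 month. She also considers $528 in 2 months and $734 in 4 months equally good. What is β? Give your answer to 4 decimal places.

The second indifference involves only future payoffs, so β cancels: β·δ^2·528 = β·δ^4·734, giving δ^2 = 528/734 = 0.71935, so δ = 0.84814.
Now use the now-vs-future pair: 242 = β·δ·317 gives β = 242/(0.84814·317) ≈ 0.9001.

β ≈ 0.9001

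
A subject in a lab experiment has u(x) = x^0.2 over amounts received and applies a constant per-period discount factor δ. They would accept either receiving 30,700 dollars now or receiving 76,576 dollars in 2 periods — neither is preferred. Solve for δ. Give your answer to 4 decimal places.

δ ≈ 0.9127

Equating discounted utilities: u(30700) = δ^2·u(76576) ⇒ δ^2 = u(30700)/u(76576).
With u(x) = x^0.2: δ^2 = 30700^0.2/76576^0.2 = (30700/76576)^0.2 = 0.83293.
Taking the square root: δ = 0.83293^(1/2) ≈ 0.9127.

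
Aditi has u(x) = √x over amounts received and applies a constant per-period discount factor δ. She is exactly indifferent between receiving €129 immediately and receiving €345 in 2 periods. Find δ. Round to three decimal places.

δ ≈ 0.782

Equating discounted utilities: u(129) = δ^2·u(345) ⇒ δ^2 = u(129)/u(345).
Since u(x) = √x, δ^2 = √(129/345) = 0.61148.
Taking the square root: δ = 0.61148^(1/2) ≈ 0.782.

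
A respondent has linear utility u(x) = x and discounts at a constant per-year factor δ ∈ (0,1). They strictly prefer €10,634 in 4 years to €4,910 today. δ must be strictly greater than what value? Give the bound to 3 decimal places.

δ > 0.824

Under u(x) = x this choice says 4910 < δ^4·10634.
So δ^4 > 4910/10634 = 0.46173; taking the 4th root of both positive sides preserves the inequality.
δ > 0.46173^(1/4) = 0.824.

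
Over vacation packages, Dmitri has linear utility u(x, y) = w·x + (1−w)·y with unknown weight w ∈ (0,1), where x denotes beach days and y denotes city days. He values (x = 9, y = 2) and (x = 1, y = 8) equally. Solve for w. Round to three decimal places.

w = 0.429

Indifference: w·9 + (1−w)·2 = w·1 + (1−w)·8.
w·(9−1) = (1−w)·(8−2), i.e. w·8 = (1−w)·6.
Hence w = 6/(8+6) = 6/14 = 0.429.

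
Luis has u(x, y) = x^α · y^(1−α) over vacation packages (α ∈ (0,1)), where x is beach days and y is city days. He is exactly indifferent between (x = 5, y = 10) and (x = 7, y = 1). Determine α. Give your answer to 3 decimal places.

The Cobb–Douglas utilities coincide, so 5^α·10^(1−α) = 7^α·1^(1−α).
(5/7)^α = (1/10)^(1−α); take logs: α·ln(5/7) = (1−α)·ln(1/10), i.e. α·-0.336472 = (1−α)·-2.302585.
So α/(1−α) = (-2.302585)/(-0.336472) = 6.843318, and α = 6.843318/7.843318 ≈ 0.873.

α ≈ 0.873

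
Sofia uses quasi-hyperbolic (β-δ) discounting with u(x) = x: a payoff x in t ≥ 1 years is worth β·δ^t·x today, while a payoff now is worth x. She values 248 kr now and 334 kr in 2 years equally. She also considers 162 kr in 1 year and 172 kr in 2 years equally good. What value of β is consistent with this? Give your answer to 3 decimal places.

β ≈ 0.837

From the later pair, β·δ^1·162 = β·δ^2·172; dividing through, δ = 162/172 = 0.94186.
The first indifference: 248 = β·δ^2·334, so β = 248/(δ^2·334) = 248/(0.88710·334) ≈ 0.837.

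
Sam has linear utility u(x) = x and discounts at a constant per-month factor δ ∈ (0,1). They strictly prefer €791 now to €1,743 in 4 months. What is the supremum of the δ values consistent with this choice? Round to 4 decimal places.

Under u(x) = x this choice says 791 > δ^4·1743.
So δ^4 < 791/1743 = 0.45382; taking the 4th root of both positive sides preserves the inequality.
δ < 0.45382^(1/4) = 0.8208.

δ < 0.8208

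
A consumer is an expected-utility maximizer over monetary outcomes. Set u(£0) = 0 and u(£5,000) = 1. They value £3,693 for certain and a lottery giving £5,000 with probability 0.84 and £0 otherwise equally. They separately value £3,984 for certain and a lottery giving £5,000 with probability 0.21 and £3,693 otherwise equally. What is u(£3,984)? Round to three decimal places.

0.874

The first gamble pins u(£3,693): it must equal 0.84·1 + 0.16·0 = 0.84.
Then u(£3,984) = 0.21·u(£5,000) + 0.79·u(£3,693) = 0.21·1.00 + 0.79·0.84 = 0.8736.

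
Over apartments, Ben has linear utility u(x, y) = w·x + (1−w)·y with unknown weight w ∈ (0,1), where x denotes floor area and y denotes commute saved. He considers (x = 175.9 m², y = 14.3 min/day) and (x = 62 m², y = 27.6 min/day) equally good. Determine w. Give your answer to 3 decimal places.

Equating utilities: w·175.9 + (1−w)·14.3 = w·62 + (1−w)·27.6.
Rearranging, 113.9·w − 13.3·(1−w) = 0.
The marginal rate of substitution is 13.3/113.9, so w = 13.3/(113.9+13.3) = 0.105.

w = 0.105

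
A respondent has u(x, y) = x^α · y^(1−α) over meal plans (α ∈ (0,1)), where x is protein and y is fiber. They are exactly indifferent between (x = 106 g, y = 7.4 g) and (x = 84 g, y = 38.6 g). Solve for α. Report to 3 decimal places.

The Cobb–Douglas utilities coincide, so 106^α·7.4^(1−α) = 84^α·38.6^(1−α).
(106/84)^α = (38.6/7.4)^(1−α); take logs: α·ln(106/84) = (1−α)·ln(38.6/7.4), i.e. α·0.232622 = (1−α)·1.651772.
So α/(1−α) = (1.651772)/(0.232622) = 7.100670, and α = 7.100670/8.100670 ≈ 0.877.

α ≈ 0.877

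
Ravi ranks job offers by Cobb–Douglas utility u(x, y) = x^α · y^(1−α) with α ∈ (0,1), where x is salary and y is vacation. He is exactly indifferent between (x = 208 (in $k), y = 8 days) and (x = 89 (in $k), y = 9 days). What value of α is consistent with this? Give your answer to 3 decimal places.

α ≈ 0.122

Indifference: 208^α · 8^(1−α) = 89^α · 9^(1−α).
Rearrange to (208/89)^α = (9/8)^(1−α) and take logs: α·0.848902 = (1−α)·0.117783.
Thus α·(0.966685) = 0.117783, so α = 0.117783/0.966685 ≈ 0.122.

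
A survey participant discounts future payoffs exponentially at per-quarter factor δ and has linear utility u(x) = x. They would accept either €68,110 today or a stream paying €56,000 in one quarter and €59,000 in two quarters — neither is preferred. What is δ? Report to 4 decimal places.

The stream is worth 56000δ + 59000δ² today, so 56000δ + 59000δ² = 68110.
Rearranged: 59000δ² + 56000δ − 68110 = 0.
The positive root is δ = [−56000 + √(56000² + 4·59000·68110)] / (2·59000) = (−56000 + 138600.000)/118000 ≈ 0.7000.

δ ≈ 0.7000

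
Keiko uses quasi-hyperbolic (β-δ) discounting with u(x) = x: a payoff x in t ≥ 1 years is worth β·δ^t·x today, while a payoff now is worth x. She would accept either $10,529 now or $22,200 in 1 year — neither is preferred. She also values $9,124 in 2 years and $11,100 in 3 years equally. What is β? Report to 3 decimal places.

From the later pair, β·δ^2·9124 = β·δ^3·11100; dividing through, δ = 9124/11100 = 0.82198.
Now use the now-vs-future pair: 10529 = β·δ·22200 gives β = 10529/(0.82198·22200) ≈ 0.577.

β ≈ 0.577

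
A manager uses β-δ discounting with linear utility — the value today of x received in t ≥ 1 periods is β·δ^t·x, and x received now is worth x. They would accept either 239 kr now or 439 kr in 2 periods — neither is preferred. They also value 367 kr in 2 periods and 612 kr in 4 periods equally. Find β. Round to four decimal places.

Both payoffs in the second observation are in the future, so β drops out: δ^2·367 = δ^4·612 ⇒ δ^2 = 367/612 = 0.59967, so δ = 0.77439.
The first indifference: 239 = β·δ^2·439, so β = 239/(δ^2·439) = 239/(0.59967·439) ≈ 0.9079.

β ≈ 0.9079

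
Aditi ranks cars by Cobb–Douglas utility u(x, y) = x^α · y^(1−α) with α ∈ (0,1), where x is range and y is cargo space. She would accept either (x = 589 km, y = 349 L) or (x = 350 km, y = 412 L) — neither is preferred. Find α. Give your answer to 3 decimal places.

α ≈ 0.242

Indifference: 589^α · 349^(1−α) = 350^α · 412^(1−α).
(589/350)^α = (412/349)^(1−α); take logs: α·ln(589/350) = (1−α)·ln(412/349), i.e. α·0.520493 = (1−α)·0.165951.
So α/(1−α) = (0.165951)/(0.520493) = 0.318834, and α = 0.318834/1.318834 ≈ 0.242.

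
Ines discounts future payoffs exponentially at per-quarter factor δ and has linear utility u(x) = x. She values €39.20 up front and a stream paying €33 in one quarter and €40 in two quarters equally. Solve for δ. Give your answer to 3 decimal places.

The stream is worth 33δ + 40δ² today, so 33δ + 40δ² = 39.20.
That is, 40δ² + 33δ − 39.20 = 0, a quadratic in δ.
The positive root is δ = [−33 + √(33² + 4·40·39.20)] / (2·40) = (−33 + 85.796)/80 ≈ 0.660.

δ ≈ 0.660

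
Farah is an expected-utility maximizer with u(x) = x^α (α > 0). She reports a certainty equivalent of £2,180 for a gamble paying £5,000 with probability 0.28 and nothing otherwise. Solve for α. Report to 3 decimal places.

EU(lottery) = 0.28·5000^α + 0.72·0 = 0.28·5000^α.
Equating: 2180^α = 0.28·5000^α, i.e. 0.4360^α = 0.28.
Taking logs: α·ln(2180/5000) = ln(0.28), so α = -1.272966 / -0.830113 ≈ 1.533.

α ≈ 1.533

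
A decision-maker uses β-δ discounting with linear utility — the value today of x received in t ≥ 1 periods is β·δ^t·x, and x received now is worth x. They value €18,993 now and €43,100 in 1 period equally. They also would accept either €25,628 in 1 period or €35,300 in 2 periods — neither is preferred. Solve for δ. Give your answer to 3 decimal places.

δ ≈ 0.726

Both payoffs in the second observation are in the future, so β drops out: δ^1·25628 = δ^2·35300 ⇒ δ = 25628/35300 = 0.72601.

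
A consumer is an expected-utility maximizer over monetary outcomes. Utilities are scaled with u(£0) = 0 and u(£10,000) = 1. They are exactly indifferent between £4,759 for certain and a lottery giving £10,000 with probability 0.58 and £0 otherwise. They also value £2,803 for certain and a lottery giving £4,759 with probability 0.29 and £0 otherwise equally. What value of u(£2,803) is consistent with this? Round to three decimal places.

0.168

From the first indifference, u(£4,759) = 0.58·u(£10,000) + 0.42·u(£0) = 0.58·1 + 0.42·0 = 0.58.
Then u(£2,803) = 0.29·u(£4,759) + 0.71·u(£0) = 0.29·0.58 + 0.71·0.00 = 0.1682.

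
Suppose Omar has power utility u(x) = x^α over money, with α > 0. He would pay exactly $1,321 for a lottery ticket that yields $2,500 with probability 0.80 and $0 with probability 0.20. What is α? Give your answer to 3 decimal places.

The lottery's expected utility is 0.80·u(2500) + 0.20·u(0) = 0.80·2500^α (since u(0) = 0 for α > 0).
Indifference: 1321^α = 0.80·2500^α, so (1321/2500)^α = 0.80.
Take logs: α = ln 0.80 / ln(1321/2500) ≈ 0.34981.

α ≈ 0.350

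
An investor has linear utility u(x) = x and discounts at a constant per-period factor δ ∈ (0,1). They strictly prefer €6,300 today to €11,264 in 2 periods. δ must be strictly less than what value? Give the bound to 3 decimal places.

δ < 0.748

Comparing present values: 6300 > δ^2·11264.
Hence δ^2 < 6300/11264 = 0.55930, and x ↦ x^(1/2) is increasing on (0,∞).
δ < (6300/11264)^(1/2) ≈ 0.748.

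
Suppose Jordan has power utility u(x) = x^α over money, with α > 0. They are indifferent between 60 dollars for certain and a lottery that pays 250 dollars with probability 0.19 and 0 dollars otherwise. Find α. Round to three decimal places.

Since u(0) = 0, the lottery's EU is 0.19·250^α.
Equating: 60^α = 0.19·250^α, i.e. 0.2400^α = 0.19.
Taking logs: α·ln(60/250) = ln(0.19), so α = -1.660731 / -1.427116 ≈ 1.164.

α ≈ 1.164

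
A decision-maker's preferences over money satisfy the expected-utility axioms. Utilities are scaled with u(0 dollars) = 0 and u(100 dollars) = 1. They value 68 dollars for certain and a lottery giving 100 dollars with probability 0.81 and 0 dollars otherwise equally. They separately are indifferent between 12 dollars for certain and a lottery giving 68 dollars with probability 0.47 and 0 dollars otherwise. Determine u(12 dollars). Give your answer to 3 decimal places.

From the first indifference, u(68 dollars) = 0.81·u(100 dollars) + 0.19·u(0 dollars) = 0.81·1 + 0.19·0 = 0.81.
Chaining: u(12 dollars) = 0.47·0.81 + 0.53·0.00 = 0.3807.

0.381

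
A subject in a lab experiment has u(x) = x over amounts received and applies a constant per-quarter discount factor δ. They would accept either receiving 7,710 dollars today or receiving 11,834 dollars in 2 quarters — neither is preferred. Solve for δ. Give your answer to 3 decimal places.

Indifference means u(7710) = δ^2 · u(11834), so δ^2 = u(7710)/u(11834).
With u(x) = x: δ^2 = 7710/11834 = 0.65151.
So δ = 0.65151^(1/2) ≈ 0.807.

δ ≈ 0.807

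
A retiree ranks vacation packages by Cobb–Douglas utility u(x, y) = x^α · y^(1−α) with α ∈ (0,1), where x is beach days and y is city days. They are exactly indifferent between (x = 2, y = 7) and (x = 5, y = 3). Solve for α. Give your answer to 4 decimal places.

The Cobb–Douglas utilities coincide, so 2^α·7^(1−α) = 5^α·3^(1−α).
Taking logs: α·ln 2 + (1−α)·ln 7 = α·ln 5 + (1−α)·ln 3, i.e. α·-0.9162907 = (1−α)·-0.8472979.
Thus α·(-1.7635886) = -0.8472979, so α = -0.8472979/-1.7635886 ≈ 0.4804.

α ≈ 0.4804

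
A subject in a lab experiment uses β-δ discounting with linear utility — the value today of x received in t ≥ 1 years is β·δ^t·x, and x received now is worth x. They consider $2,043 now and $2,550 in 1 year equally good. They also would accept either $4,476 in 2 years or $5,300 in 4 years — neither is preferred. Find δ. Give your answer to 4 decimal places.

From the later pair, β·δ^2·4476 = β·δ^4·5300; dividing through, δ^2 = 4476/5300 = 0.84453, so δ = 0.91898.

δ ≈ 0.9190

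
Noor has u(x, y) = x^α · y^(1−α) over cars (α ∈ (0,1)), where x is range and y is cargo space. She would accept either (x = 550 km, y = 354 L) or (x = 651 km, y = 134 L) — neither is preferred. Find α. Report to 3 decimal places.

Indifference: 550^α · 354^(1−α) = 651^α · 134^(1−α).
Taking logs: α·ln 550 + (1−α)·ln 354 = α·ln 651 + (1−α)·ln 134, i.e. α·-0.168591 = (1−α)·-0.971457.
Thus α·(-1.140048) = -0.971457, so α = -0.971457/-1.140048 ≈ 0.852.

α ≈ 0.852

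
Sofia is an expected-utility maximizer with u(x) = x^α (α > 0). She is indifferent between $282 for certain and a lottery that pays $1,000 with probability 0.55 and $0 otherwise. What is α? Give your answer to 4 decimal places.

α ≈ 0.4723

Since u(0) = 0, the lottery's EU is 0.55·1000^α.
Equating: 282^α = 0.55·1000^α, i.e. 0.2820^α = 0.55.
α = ln(0.55) / ln(282/1000) = -0.5978370/-1.2658482 ≈ 0.4723.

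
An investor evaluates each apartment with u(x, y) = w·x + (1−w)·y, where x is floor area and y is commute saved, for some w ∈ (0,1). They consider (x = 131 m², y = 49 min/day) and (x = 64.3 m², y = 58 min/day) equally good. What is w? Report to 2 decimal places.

w = 0.12

Equating utilities: w·131 + (1−w)·49 = w·64.3 + (1−w)·58.
w·(131−64.3) = (1−w)·(58−49), i.e. w·66.7 = (1−w)·9.
Hence w = 9/(66.7+9) = 9/75.7 = 0.12.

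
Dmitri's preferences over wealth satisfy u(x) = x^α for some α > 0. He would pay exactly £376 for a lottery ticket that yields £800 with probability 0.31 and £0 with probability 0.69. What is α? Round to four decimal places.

α ≈ 1.5512

The lottery's expected utility is 0.31·u(800) + 0.69·u(0) = 0.31·800^α (since u(0) = 0 for α > 0).
Equating: 376^α = 0.31·800^α, i.e. 0.4700^α = 0.31.
Take logs: α = ln 0.31 / ln(376/800) ≈ 1.551189.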